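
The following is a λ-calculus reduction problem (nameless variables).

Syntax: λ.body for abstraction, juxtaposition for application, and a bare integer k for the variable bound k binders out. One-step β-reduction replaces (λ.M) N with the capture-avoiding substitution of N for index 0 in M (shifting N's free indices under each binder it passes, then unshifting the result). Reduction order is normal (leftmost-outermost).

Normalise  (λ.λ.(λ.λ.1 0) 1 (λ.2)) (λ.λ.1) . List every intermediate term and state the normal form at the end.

  start: (λ.λ.(λ.λ.1 0) 1 (λ.2)) (λ.λ.1)
  →1  λ.(λ.λ.1 0) (λ.λ.1) (λ.λ.λ.1)
  →2  λ.(λ.(λ.λ.1) 0) (λ.λ.λ.1)
  →3  λ.(λ.λ.1) (λ.λ.λ.1)
  →4  λ.λ.λ.λ.λ.1

Answer: normal form = λ.λ.λ.λ.λ.1  (in 4 steps)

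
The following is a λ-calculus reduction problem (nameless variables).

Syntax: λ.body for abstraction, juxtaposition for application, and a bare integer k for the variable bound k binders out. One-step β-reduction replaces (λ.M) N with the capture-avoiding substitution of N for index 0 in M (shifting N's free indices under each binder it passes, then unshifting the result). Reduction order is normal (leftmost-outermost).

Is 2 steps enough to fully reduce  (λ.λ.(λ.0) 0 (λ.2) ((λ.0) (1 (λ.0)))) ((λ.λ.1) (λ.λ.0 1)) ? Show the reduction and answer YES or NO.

Answer: NO — after 2 steps the term is λ.0 (λ.(λ.λ.1) (λ.λ.0 1)) ((λ.0) ((λ.λ.1) (λ.λ.0 1) (λ.0))), not yet normal

Reduction:
  start: (λ.λ.(λ.0) 0 (λ.2) ((λ.0) (1 (λ.0)))) ((λ.λ.1) (λ.λ.0 1))
  step 1: λ.(λ.0) 0 (λ.(λ.λ.1) (λ.λ.0 1)) ((λ.0) ((λ.λ.1) (λ.λ.0 1) (λ.0)))
  step 2: λ.0 (λ.(λ.λ.1) (λ.λ.0 1)) ((λ.0) ((λ.λ.1) (λ.λ.0 1) (λ.0)))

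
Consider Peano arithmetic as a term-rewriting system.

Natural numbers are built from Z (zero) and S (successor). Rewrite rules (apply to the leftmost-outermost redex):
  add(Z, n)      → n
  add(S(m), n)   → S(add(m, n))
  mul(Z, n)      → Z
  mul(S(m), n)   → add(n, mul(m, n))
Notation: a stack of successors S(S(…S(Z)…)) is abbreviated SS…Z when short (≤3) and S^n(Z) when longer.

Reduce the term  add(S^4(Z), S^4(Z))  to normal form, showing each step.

Answer: normal form = S^8(Z)  (in 5 steps)

Derivation:
  start: add(S^4(Z), S^4(Z))
  step 1: S(add(SSSZ, S^4(Z)))
  step 2: S(S(add(SSZ, S^4(Z))))
  step 3: S(S(S(add(SZ, S^4(Z)))))
  step 4: S(S(S(S(add(Z, S^4(Z))))))
  step 5: S^8(Z)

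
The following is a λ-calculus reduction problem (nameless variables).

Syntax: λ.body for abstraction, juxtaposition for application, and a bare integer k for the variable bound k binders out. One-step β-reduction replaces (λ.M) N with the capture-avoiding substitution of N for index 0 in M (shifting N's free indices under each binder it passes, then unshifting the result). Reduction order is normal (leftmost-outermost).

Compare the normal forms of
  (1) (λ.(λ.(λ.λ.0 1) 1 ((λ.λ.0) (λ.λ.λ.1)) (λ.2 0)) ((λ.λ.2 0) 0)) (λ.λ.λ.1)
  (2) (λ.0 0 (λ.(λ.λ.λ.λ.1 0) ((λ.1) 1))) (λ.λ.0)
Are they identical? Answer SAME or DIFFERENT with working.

Answer: DIFFERENT — A ⇓ λ.λ.1, B ⇓ λ.λ.λ.λ.1 0

Working:
Term A:
  start: (λ.(λ.(λ.λ.0 1) 1 ((λ.λ.0) (λ.λ.λ.1)) (λ.2 0)) ((λ.λ.2 0) 0)) (λ.λ.λ.1)
  step 1: (λ.(λ.λ.0 1) (λ.λ.λ.1) ((λ.λ.0) (λ.λ.λ.1)) (λ.(λ.λ.λ.1) 0)) ((λ.λ.(λ.λ.λ.1) 0) (λ.λ.λ.1))
  step 2: (λ.λ.0 1) (λ.λ.λ.1) ((λ.λ.0) (λ.λ.λ.1)) (λ.(λ.λ.λ.1) 0)
  step 3: (λ.0 (λ.λ.λ.1)) ((λ.λ.0) (λ.λ.λ.1)) (λ.(λ.λ.λ.1) 0)
  step 4: (λ.λ.0) (λ.λ.λ.1) (λ.λ.λ.1) (λ.(λ.λ.λ.1) 0)
  step 5: (λ.0) (λ.λ.λ.1) (λ.(λ.λ.λ.1) 0)
  step 6: (λ.λ.λ.1) (λ.(λ.λ.λ.1) 0)
  step 7: λ.λ.1

Term B:
  start: (λ.0 0 (λ.(λ.λ.λ.λ.1 0) ((λ.1) 1))) (λ.λ.0)
  step 1: (λ.λ.0) (λ.λ.0) (λ.(λ.λ.λ.λ.1 0) ((λ.1) (λ.λ.0)))
  step 2: (λ.0) (λ.(λ.λ.λ.λ.1 0) ((λ.1) (λ.λ.0)))
  step 3: λ.(λ.λ.λ.λ.1 0) ((λ.1) (λ.λ.0))
  step 4: λ.λ.λ.λ.1 0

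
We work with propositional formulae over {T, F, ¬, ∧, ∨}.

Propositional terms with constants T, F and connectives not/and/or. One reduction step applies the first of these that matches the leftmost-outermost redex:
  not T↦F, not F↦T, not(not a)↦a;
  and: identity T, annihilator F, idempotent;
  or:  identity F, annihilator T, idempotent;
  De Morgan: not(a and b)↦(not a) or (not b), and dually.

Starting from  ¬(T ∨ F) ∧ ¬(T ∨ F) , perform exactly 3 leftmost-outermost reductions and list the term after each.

  start: ¬(T ∨ F) ∧ ¬(T ∨ F)
  →1  ¬(T ∨ F)
  →2  ¬T ∧ ¬F
  →3  F ∧ ¬F

Answer: after 3 steps: F ∧ ¬F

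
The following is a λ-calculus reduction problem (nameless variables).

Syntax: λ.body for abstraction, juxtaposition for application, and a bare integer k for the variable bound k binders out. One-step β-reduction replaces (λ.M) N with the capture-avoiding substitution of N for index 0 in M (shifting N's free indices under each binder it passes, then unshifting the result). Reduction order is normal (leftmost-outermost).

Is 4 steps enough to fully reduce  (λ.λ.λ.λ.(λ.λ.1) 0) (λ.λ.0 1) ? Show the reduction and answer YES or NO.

  start: (λ.λ.λ.λ.(λ.λ.1) 0) (λ.λ.0 1)
  step 1: λ.λ.λ.(λ.λ.1) 0
  step 2: λ.λ.λ.λ.1

Answer: YES — reaches normal form λ.λ.λ.λ.1 in 2 ≤ 4 steps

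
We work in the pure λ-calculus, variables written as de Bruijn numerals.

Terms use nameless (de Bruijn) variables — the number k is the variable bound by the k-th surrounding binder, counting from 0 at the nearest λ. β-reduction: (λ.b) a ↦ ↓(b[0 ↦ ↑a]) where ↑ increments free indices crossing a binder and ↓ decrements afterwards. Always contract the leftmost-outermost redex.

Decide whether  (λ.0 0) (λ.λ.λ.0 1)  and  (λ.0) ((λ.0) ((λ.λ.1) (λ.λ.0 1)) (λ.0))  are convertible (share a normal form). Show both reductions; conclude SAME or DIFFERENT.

Answer: SAME — A ⇓ λ.λ.0 1, B ⇓ λ.λ.0 1

Working:
Term A:
  start: (λ.0 0) (λ.λ.λ.0 1)
  →1  (λ.λ.λ.0 1) (λ.λ.λ.0 1)
  →2  λ.λ.0 1

Term B:
  start: (λ.0) ((λ.0) ((λ.λ.1) (λ.λ.0 1)) (λ.0))
  →1  (λ.0) ((λ.λ.1) (λ.λ.0 1)) (λ.0)
  →2  (λ.λ.1) (λ.λ.0 1) (λ.0)
  →3  (λ.λ.λ.0 1) (λ.0)
  →4  λ.λ.0 1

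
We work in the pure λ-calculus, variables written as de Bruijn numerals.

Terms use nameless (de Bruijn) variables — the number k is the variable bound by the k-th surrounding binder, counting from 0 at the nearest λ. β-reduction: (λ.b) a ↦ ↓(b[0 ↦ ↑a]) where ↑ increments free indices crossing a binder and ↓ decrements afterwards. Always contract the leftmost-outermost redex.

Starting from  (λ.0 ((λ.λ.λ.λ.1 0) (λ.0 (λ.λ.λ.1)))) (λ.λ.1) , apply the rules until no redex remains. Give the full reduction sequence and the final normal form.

Answer: normal form = λ.λ.λ.λ.1 0  (in 3 steps)

Derivation:
  start: (λ.0 ((λ.λ.λ.λ.1 0) (λ.0 (λ.λ.λ.1)))) (λ.λ.1)
  →1  (λ.λ.1) ((λ.λ.λ.λ.1 0) (λ.0 (λ.λ.λ.1)))
  →2  λ.(λ.λ.λ.λ.1 0) (λ.0 (λ.λ.λ.1))
  →3  λ.λ.λ.λ.1 0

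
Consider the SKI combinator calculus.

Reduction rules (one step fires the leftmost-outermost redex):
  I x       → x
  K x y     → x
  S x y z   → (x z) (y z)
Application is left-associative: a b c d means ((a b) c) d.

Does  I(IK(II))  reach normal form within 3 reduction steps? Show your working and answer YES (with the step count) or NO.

Answer: YES — reaches normal form KI in 3 ≤ 3 steps

Reduction:
  start: I(IK(II))
  [1] IK(II)
  [2] K(II)
  [3] KI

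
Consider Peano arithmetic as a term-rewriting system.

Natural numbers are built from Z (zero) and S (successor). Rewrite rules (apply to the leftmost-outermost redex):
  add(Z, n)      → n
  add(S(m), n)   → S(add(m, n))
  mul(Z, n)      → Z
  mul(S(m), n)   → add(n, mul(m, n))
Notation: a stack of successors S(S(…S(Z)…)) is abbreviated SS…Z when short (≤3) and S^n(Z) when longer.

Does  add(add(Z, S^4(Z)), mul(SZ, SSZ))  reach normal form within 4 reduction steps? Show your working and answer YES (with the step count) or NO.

  start: add(add(Z, S^4(Z)), mul(SZ, SSZ))
  step 1: add(S^4(Z), mul(SZ, SSZ))
  step 2: S(add(SSSZ, mul(SZ, SSZ)))
  step 3: S(S(add(SSZ, mul(SZ, SSZ))))
  step 4: S(S(S(add(SZ, mul(SZ, SSZ)))))

Answer: NO — after 4 steps the term is S(S(S(add(SZ, mul(SZ, SSZ))))), not yet normal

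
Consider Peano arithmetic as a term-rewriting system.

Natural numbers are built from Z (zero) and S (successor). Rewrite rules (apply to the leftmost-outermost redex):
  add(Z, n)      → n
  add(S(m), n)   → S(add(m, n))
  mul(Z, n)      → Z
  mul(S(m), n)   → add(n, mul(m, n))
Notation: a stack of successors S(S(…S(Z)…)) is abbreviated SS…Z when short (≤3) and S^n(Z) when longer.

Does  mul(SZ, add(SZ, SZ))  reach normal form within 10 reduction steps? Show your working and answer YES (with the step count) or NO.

  start: mul(SZ, add(SZ, SZ))
  →1  add(add(SZ, SZ), mul(Z, add(SZ, SZ)))
  →2  add(S(add(Z, SZ)), mul(Z, add(SZ, SZ)))
  →3  S(add(add(Z, SZ), mul(Z, add(SZ, SZ))))
  →4  S(add(SZ, mul(Z, add(SZ, SZ))))
  →5  S(S(add(Z, mul(Z, add(SZ, SZ)))))
  →6  S(S(mul(Z, add(SZ, SZ))))
  →7  SSZ

Answer: YES — reaches normal form SSZ in 7 ≤ 10 steps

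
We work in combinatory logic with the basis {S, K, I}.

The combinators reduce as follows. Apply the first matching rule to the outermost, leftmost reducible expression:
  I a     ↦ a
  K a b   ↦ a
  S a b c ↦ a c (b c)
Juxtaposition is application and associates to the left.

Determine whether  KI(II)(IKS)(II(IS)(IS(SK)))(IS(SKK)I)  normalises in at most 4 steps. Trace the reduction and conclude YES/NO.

Answer: NO — after 4 steps the term is S(IS(SKK)I), not yet normal

Reduction:
  start: KI(II)(IKS)(II(IS)(IS(SK)))(IS(SKK)I)
  [1] I(IKS)(II(IS)(IS(SK)))(IS(SKK)I)
  [2] IKS(II(IS)(IS(SK)))(IS(SKK)I)
  [3] KS(II(IS)(IS(SK)))(IS(SKK)I)
  [4] S(IS(SKK)I)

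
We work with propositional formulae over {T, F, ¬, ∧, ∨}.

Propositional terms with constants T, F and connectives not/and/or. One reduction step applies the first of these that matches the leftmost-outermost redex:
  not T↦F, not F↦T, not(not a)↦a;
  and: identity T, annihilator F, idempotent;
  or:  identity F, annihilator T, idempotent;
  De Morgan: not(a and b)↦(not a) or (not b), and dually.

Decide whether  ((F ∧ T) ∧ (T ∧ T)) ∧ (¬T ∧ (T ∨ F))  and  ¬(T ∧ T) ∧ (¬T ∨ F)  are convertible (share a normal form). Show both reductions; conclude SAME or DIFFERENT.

Term A:
  start: ((F ∧ T) ∧ (T ∧ T)) ∧ (¬T ∧ (T ∨ F))
  step 1: (F ∧ (T ∧ T)) ∧ (¬T ∧ (T ∨ F))
  step 2: F ∧ (¬T ∧ (T ∨ F))
  step 3: F

Term B:
  start: ¬(T ∧ T) ∧ (¬T ∨ F)
  step 1: (¬T ∨ ¬T) ∧ (¬T ∨ F)
  step 2: ¬T ∧ (¬T ∨ F)
  step 3: F ∧ (¬T ∨ F)
  step 4: F

Answer: SAME — A ⇓ F, B ⇓ F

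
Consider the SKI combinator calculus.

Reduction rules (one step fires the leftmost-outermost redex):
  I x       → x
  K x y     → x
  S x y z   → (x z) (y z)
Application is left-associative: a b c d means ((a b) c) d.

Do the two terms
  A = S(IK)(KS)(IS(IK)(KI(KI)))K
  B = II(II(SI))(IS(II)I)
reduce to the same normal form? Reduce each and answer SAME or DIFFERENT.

Term A:
  start: S(IK)(KS)(IS(IK)(KI(KI)))K
  →1  IK(IS(IK)(KI(KI)))(KS(IS(IK)(KI(KI))))K
  →2  K(IS(IK)(KI(KI)))(KS(IS(IK)(KI(KI))))K
  →3  IS(IK)(KI(KI))K
  →4  S(IK)(KI(KI))K
  →5  IKK(KI(KI)K)
  →6  KK(KI(KI)K)
  →7  K

Term B:
  start: II(II(SI))(IS(II)I)
  →1  I(II(SI))(IS(II)I)
  →2  II(SI)(IS(II)I)
  →3  I(SI)(IS(II)I)
  →4  SI(IS(II)I)
  →5  SI(S(II)I)
  →6  SI(SII)

Answer: DIFFERENT — A ⇓ K, B ⇓ SI(SII)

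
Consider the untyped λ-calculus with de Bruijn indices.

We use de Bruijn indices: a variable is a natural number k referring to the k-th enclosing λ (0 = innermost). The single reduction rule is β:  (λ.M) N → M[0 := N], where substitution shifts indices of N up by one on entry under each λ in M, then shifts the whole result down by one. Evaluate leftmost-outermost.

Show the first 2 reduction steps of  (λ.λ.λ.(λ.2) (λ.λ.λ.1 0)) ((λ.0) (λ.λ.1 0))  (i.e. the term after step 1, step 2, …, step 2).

Answer: after 2 steps: λ.λ.1

Working:
  start: (λ.λ.λ.(λ.2) (λ.λ.λ.1 0)) ((λ.0) (λ.λ.1 0))
  step 1: λ.λ.(λ.2) (λ.λ.λ.1 0)
  step 2: λ.λ.1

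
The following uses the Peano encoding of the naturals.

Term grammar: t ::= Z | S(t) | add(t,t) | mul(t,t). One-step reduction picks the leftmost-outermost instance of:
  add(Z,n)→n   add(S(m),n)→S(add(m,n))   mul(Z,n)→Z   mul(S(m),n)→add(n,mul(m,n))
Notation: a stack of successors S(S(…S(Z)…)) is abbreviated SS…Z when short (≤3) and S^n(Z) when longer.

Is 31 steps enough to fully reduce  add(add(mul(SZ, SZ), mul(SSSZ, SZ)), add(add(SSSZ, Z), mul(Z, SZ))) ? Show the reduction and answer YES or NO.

Answer: YES — reaches normal form S^7(Z) in 30 ≤ 31 steps

Reduction:
  start: add(add(mul(SZ, SZ), mul(SSSZ, SZ)), add(add(SSSZ, Z), mul(Z, SZ)))
  step 1: add(add(add(SZ, mul(Z, SZ)), mul(SSSZ, SZ)), add(add(SSSZ, Z), mul(Z, SZ)))
  step 2: add(add(S(add(Z, mul(Z, SZ))), mul(SSSZ, SZ)), add(add(SSSZ, Z), mul(Z, SZ)))
  step 3: add(S(add(add(Z, mul(Z, SZ)), mul(SSSZ, SZ))), add(add(SSSZ, Z), mul(Z, SZ)))
  step 4: S(add(add(add(Z, mul(Z, SZ)), mul(SSSZ, SZ)), add(add(SSSZ, Z), mul(Z, SZ))))
  step 5: S(add(add(mul(Z, SZ), mul(SSSZ, SZ)), add(add(SSSZ, Z), mul(Z, SZ))))
  step 6: S(add(add(Z, mul(SSSZ, SZ)), add(add(SSSZ, Z), mul(Z, SZ))))
  step 7: S(add(mul(SSSZ, SZ), add(add(SSSZ, Z), mul(Z, SZ))))
  step 8: S(add(add(SZ, mul(SSZ, SZ)), add(add(SSSZ, Z), mul(Z, SZ))))
  step 9: S(add(S(add(Z, mul(SSZ, SZ))), add(add(SSSZ, Z), mul(Z, SZ))))
  step 10: S(S(add(add(Z, mul(SSZ, SZ)), add(add(SSSZ, Z), mul(Z, SZ)))))
  step 11: S(S(add(mul(SSZ, SZ), add(add(SSSZ, Z), mul(Z, SZ)))))
  step 12: S(S(add(add(SZ, mul(SZ, SZ)), add(add(SSSZ, Z), mul(Z, SZ)))))
  step 13: S(S(add(S(add(Z, mul(SZ, SZ))), add(add(SSSZ, Z), mul(Z, SZ)))))
  step 14: S(S(S(add(add(Z, mul(SZ, SZ)), add(add(SSSZ, Z), mul(Z, SZ))))))
  step 15: S(S(S(add(mul(SZ, SZ), add(add(SSSZ, Z), mul(Z, SZ))))))
  step 16: S(S(S(add(add(SZ, mul(Z, SZ)), add(add(SSSZ, Z), mul(Z, SZ))))))
  step 17: S(S(S(add(S(add(Z, mul(Z, SZ))), add(add(SSSZ, Z), mul(Z, SZ))))))
  step 18: S(S(S(S(add(add(Z, mul(Z, SZ)), add(add(SSSZ, Z), mul(Z, SZ)))))))
  step 19: S(S(S(S(add(mul(Z, SZ), add(add(SSSZ, Z), mul(Z, SZ)))))))
  step 20: S(S(S(S(add(Z, add(add(SSSZ, Z), mul(Z, SZ)))))))
  step 21: S(S(S(S(add(add(SSSZ, Z), mul(Z, SZ))))))
  step 22: S(S(S(S(add(S(add(SSZ, Z)), mul(Z, SZ))))))
  step 23: S(S(S(S(S(add(add(SSZ, Z), mul(Z, SZ)))))))
  step 24: S(S(S(S(S(add(S(add(SZ, Z)), mul(Z, SZ)))))))
  step 25: S(S(S(S(S(S(add(add(SZ, Z), mul(Z, SZ))))))))
  step 26: S(S(S(S(S(S(add(S(add(Z, Z)), mul(Z, SZ))))))))
  step 27: S(S(S(S(S(S(S(add(add(Z, Z), mul(Z, SZ)))))))))
  step 28: S(S(S(S(S(S(S(add(Z, mul(Z, SZ)))))))))
  step 29: S(S(S(S(S(S(S(mul(Z, SZ))))))))
  step 30: S^7(Z)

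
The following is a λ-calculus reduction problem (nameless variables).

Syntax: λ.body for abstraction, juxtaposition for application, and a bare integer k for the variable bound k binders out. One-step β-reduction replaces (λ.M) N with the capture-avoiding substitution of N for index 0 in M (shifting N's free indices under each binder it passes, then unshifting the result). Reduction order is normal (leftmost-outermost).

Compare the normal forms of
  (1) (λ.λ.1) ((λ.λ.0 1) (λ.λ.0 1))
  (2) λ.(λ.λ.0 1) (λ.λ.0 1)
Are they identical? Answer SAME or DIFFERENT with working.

Term A:
  start: (λ.λ.1) ((λ.λ.0 1) (λ.λ.0 1))
  [1] λ.(λ.λ.0 1) (λ.λ.0 1)
  [2] λ.λ.0 (λ.λ.0 1)

Term B:
  start: λ.(λ.λ.0 1) (λ.λ.0 1)
  [1] λ.λ.0 (λ.λ.0 1)

Answer: SAME — A ⇓ λ.λ.0 (λ.λ.0 1), B ⇓ λ.λ.0 (λ.λ.0 1)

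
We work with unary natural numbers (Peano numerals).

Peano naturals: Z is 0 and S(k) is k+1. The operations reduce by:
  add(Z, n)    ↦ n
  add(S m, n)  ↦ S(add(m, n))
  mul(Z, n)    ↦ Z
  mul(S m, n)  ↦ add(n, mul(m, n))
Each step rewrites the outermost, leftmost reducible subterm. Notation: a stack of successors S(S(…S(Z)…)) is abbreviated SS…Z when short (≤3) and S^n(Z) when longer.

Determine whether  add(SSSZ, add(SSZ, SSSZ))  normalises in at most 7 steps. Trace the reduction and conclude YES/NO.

Answer: YES — reaches normal form S^8(Z) in 7 ≤ 7 steps

Reduction:
  start: add(SSSZ, add(SSZ, SSSZ))
  →1  S(add(SSZ, add(SSZ, SSSZ)))
  →2  S(S(add(SZ, add(SSZ, SSSZ))))
  →3  S(S(S(add(Z, add(SSZ, SSSZ)))))
  →4  S(S(S(add(SSZ, SSSZ))))
  →5  S(S(S(S(add(SZ, SSSZ)))))
  →6  S(S(S(S(S(add(Z, SSSZ))))))
  →7  S^8(Z)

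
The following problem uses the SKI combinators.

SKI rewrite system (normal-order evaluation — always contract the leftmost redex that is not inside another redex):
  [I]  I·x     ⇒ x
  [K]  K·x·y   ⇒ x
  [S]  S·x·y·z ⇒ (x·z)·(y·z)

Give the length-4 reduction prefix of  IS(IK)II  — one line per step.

  start: IS(IK)II
  step 1: S(IK)II
  step 2: IKI(II)
  step 3: KI(II)
  step 4: I

Answer: after 4 steps: I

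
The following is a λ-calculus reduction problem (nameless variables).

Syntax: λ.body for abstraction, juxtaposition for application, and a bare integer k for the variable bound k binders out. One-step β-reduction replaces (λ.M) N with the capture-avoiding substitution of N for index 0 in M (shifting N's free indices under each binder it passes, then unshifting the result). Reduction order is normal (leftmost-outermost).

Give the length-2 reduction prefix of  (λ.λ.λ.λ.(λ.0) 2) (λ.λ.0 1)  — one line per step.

Answer: after 2 steps: λ.λ.λ.2

Derivation:
  start: (λ.λ.λ.λ.(λ.0) 2) (λ.λ.0 1)
  →1  λ.λ.λ.(λ.0) 2
  →2  λ.λ.λ.2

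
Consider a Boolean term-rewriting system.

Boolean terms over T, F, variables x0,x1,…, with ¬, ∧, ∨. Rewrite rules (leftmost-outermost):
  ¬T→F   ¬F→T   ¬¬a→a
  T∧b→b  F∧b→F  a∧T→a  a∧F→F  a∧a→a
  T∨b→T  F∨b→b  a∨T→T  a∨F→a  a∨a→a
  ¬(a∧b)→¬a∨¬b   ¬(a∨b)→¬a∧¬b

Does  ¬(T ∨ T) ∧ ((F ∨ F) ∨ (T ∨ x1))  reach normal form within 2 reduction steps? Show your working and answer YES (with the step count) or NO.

  start: ¬(T ∨ T) ∧ ((F ∨ F) ∨ (T ∨ x1))
  [1] (¬T ∧ ¬T) ∧ ((F ∨ F) ∨ (T ∨ x1))
  [2] ¬T ∧ ((F ∨ F) ∨ (T ∨ x1))

Answer: NO — after 2 steps the term is ¬T ∧ ((F ∨ F) ∨ (T ∨ x1)), not yet normal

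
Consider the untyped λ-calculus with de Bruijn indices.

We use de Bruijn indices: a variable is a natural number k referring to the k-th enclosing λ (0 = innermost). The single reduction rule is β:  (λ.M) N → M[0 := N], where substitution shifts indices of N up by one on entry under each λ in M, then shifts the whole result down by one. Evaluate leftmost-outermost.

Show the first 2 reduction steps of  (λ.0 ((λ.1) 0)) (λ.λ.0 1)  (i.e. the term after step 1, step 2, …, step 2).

Answer: after 2 steps: λ.0 ((λ.λ.λ.0 1) (λ.λ.0 1))

Working:
  start: (λ.0 ((λ.1) 0)) (λ.λ.0 1)
  step 1: (λ.λ.0 1) ((λ.λ.λ.0 1) (λ.λ.0 1))
  step 2: λ.0 ((λ.λ.λ.0 1) (λ.λ.0 1))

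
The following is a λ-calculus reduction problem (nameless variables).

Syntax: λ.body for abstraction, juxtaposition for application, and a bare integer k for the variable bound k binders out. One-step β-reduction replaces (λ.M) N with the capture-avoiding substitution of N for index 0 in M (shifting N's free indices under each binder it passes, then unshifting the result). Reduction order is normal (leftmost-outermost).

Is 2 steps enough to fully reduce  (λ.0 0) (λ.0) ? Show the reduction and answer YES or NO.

Answer: YES — reaches normal form λ.0 in 2 ≤ 2 steps

Reduction:
  start: (λ.0 0) (λ.0)
  →1  (λ.0) (λ.0)
  →2  λ.0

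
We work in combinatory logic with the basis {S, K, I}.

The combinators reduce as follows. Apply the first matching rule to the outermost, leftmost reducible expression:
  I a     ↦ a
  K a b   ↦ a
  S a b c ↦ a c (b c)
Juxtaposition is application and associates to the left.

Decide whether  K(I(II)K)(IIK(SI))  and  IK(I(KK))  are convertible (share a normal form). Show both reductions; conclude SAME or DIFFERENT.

Answer: DIFFERENT — A ⇓ K, B ⇓ K(KK)

Reduction:
Term A:
  start: K(I(II)K)(IIK(SI))
  →1  I(II)K
  →2  IIK
  →3  IK
  →4  K

Term B:
  start: IK(I(KK))
  →1  K(I(KK))
  →2  K(KK)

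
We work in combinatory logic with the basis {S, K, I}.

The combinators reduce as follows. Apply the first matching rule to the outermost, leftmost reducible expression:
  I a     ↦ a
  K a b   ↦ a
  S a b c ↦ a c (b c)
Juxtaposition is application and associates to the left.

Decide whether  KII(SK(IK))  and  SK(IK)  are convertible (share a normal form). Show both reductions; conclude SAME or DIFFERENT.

Answer: SAME — A ⇓ SKK, B ⇓ SKK

Working:
Term A:
  start: KII(SK(IK))
  [1] I(SK(IK))
  [2] SK(IK)
  [3] SKK

Term B:
  start: SK(IK)
  [1] SKK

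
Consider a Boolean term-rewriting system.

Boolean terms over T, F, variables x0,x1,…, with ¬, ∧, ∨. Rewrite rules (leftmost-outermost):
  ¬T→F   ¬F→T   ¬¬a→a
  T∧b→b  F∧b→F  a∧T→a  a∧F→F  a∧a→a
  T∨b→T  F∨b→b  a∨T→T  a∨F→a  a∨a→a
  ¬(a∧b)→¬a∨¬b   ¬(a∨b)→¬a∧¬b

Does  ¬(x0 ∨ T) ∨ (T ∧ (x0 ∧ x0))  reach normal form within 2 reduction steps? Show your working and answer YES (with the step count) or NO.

  start: ¬(x0 ∨ T) ∨ (T ∧ (x0 ∧ x0))
  [1] (¬x0 ∧ ¬T) ∨ (T ∧ (x0 ∧ x0))
  [2] (¬x0 ∧ F) ∨ (T ∧ (x0 ∧ x0))

Answer: NO — after 2 steps the term is (¬x0 ∧ F) ∨ (T ∧ (x0 ∧ x0)), not yet normal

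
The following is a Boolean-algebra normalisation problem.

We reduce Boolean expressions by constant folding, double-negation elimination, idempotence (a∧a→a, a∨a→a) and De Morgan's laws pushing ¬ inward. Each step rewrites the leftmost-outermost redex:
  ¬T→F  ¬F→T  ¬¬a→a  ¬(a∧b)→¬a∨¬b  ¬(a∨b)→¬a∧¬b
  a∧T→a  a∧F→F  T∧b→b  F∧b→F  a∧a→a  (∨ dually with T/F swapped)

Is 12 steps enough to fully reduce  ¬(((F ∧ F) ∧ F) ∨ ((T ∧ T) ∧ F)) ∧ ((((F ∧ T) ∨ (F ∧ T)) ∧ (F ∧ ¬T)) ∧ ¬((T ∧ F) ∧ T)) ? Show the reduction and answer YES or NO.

Answer: NO — after 12 steps the term is ¬F ∧ ((((F ∧ T) ∨ (F ∧ T)) ∧ (F ∧ ¬T)) ∧ ¬((T ∧ F) ∧ T)), not yet normal

Reduction:
  start: ¬(((F ∧ F) ∧ F) ∨ ((T ∧ T) ∧ F)) ∧ ((((F ∧ T) ∨ (F ∧ T)) ∧ (F ∧ ¬T)) ∧ ¬((T ∧ F) ∧ T))
  step 1: (¬((F ∧ F) ∧ F) ∧ ¬((T ∧ T) ∧ F)) ∧ ((((F ∧ T) ∨ (F ∧ T)) ∧ (F ∧ ¬T)) ∧ ¬((T ∧ F) ∧ T))
  step 2: ((¬(F ∧ F) ∨ ¬F) ∧ ¬((T ∧ T) ∧ F)) ∧ ((((F ∧ T) ∨ (F ∧ T)) ∧ (F ∧ ¬T)) ∧ ¬((T ∧ F) ∧ T))
  step 3: (((¬F ∨ ¬F) ∨ ¬F) ∧ ¬((T ∧ T) ∧ F)) ∧ ((((F ∧ T) ∨ (F ∧ T)) ∧ (F ∧ ¬T)) ∧ ¬((T ∧ F) ∧ T))
  step 4: ((¬F ∨ ¬F) ∧ ¬((T ∧ T) ∧ F)) ∧ ((((F ∧ T) ∨ (F ∧ T)) ∧ (F ∧ ¬T)) ∧ ¬((T ∧ F) ∧ T))
  step 5: (¬F ∧ ¬((T ∧ T) ∧ F)) ∧ ((((F ∧ T) ∨ (F ∧ T)) ∧ (F ∧ ¬T)) ∧ ¬((T ∧ F) ∧ T))
  step 6: (T ∧ ¬((T ∧ T) ∧ F)) ∧ ((((F ∧ T) ∨ (F ∧ T)) ∧ (F ∧ ¬T)) ∧ ¬((T ∧ F) ∧ T))
  step 7: ¬((T ∧ T) ∧ F) ∧ ((((F ∧ T) ∨ (F ∧ T)) ∧ (F ∧ ¬T)) ∧ ¬((T ∧ F) ∧ T))
  step 8: (¬(T ∧ T) ∨ ¬F) ∧ ((((F ∧ T) ∨ (F ∧ T)) ∧ (F ∧ ¬T)) ∧ ¬((T ∧ F) ∧ T))
  step 9: ((¬T ∨ ¬T) ∨ ¬F) ∧ ((((F ∧ T) ∨ (F ∧ T)) ∧ (F ∧ ¬T)) ∧ ¬((T ∧ F) ∧ T))
  step 10: (¬T ∨ ¬F) ∧ ((((F ∧ T) ∨ (F ∧ T)) ∧ (F ∧ ¬T)) ∧ ¬((T ∧ F) ∧ T))
  step 11: (F ∨ ¬F) ∧ ((((F ∧ T) ∨ (F ∧ T)) ∧ (F ∧ ¬T)) ∧ ¬((T ∧ F) ∧ T))
  step 12: ¬F ∧ ((((F ∧ T) ∨ (F ∧ T)) ∧ (F ∧ ¬T)) ∧ ¬((T ∧ F) ∧ T))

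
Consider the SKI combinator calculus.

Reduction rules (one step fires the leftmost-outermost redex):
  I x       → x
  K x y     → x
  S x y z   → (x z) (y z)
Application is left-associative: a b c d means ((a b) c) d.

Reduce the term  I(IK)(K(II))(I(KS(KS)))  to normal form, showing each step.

  start: I(IK)(K(II))(I(KS(KS)))
  [1] IK(K(II))(I(KS(KS)))
  [2] K(K(II))(I(KS(KS)))
  [3] K(II)
  [4] KI

Answer: normal form = KI  (in 4 steps)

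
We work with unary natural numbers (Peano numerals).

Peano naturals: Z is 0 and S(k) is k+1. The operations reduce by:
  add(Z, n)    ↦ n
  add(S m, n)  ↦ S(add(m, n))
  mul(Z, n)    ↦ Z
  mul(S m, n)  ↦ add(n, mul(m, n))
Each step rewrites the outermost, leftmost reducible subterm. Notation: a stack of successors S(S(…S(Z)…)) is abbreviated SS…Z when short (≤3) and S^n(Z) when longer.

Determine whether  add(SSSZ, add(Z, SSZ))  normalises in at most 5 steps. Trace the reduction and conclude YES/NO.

  start: add(SSSZ, add(Z, SSZ))
  →1  S(add(SSZ, add(Z, SSZ)))
  →2  S(S(add(SZ, add(Z, SSZ))))
  →3  S(S(S(add(Z, add(Z, SSZ)))))
  →4  S(S(S(add(Z, SSZ))))
  →5  S^5(Z)

Answer: YES — reaches normal form S^5(Z) in 5 ≤ 5 steps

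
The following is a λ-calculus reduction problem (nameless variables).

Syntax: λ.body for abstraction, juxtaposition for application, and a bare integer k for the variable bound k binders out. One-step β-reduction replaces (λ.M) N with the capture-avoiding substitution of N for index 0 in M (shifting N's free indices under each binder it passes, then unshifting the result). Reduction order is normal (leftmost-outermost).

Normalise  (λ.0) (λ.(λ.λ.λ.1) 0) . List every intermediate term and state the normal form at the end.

Answer: normal form = λ.λ.λ.1  (in 2 steps)

Reduction:
  start: (λ.0) (λ.(λ.λ.λ.1) 0)
  step 1: λ.(λ.λ.λ.1) 0
  step 2: λ.λ.λ.1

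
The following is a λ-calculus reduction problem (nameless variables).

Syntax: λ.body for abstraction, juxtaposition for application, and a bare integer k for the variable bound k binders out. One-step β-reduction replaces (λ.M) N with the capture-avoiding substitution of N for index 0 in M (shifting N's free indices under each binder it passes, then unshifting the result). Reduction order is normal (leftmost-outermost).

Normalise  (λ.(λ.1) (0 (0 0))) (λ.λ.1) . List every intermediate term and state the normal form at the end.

Answer: normal form = λ.λ.1  (in 2 steps)

Reduction:
  start: (λ.(λ.1) (0 (0 0))) (λ.λ.1)
  →1  (λ.λ.λ.1) ((λ.λ.1) ((λ.λ.1) (λ.λ.1)))
  →2  λ.λ.1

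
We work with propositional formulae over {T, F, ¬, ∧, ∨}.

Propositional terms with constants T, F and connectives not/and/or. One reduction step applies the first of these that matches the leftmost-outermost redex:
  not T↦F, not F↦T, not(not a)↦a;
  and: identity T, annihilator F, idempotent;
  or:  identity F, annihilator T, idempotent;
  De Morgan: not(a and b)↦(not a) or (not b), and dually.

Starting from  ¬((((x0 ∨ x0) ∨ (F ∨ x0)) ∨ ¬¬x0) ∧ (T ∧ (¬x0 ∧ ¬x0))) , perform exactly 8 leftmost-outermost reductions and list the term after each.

  start: ¬((((x0 ∨ x0) ∨ (F ∨ x0)) ∨ ¬¬x0) ∧ (T ∧ (¬x0 ∧ ¬x0)))
  step 1: ¬(((x0 ∨ x0) ∨ (F ∨ x0)) ∨ ¬¬x0) ∨ ¬(T ∧ (¬x0 ∧ ¬x0))
  step 2: (¬((x0 ∨ x0) ∨ (F ∨ x0)) ∧ ¬¬¬x0) ∨ ¬(T ∧ (¬x0 ∧ ¬x0))
  step 3: ((¬(x0 ∨ x0) ∧ ¬(F ∨ x0)) ∧ ¬¬¬x0) ∨ ¬(T ∧ (¬x0 ∧ ¬x0))
  step 4: (((¬x0 ∧ ¬x0) ∧ ¬(F ∨ x0)) ∧ ¬¬¬x0) ∨ ¬(T ∧ (¬x0 ∧ ¬x0))
  step 5: ((¬x0 ∧ ¬(F ∨ x0)) ∧ ¬¬¬x0) ∨ ¬(T ∧ (¬x0 ∧ ¬x0))
  step 6: ((¬x0 ∧ (¬F ∧ ¬x0)) ∧ ¬¬¬x0) ∨ ¬(T ∧ (¬x0 ∧ ¬x0))
  step 7: ((¬x0 ∧ (T ∧ ¬x0)) ∧ ¬¬¬x0) ∨ ¬(T ∧ (¬x0 ∧ ¬x0))
  step 8: ((¬x0 ∧ ¬x0) ∧ ¬¬¬x0) ∨ ¬(T ∧ (¬x0 ∧ ¬x0))

Answer: after 8 steps: ((¬x0 ∧ ¬x0) ∧ ¬¬¬x0) ∨ ¬(T ∧ (¬x0 ∧ ¬x0))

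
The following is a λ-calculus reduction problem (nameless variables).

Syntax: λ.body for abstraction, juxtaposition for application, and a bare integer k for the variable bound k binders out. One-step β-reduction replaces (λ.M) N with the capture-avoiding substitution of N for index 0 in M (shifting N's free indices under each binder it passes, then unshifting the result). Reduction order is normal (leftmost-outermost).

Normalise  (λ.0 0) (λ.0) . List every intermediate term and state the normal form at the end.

  start: (λ.0 0) (λ.0)
  →1  (λ.0) (λ.0)
  →2  λ.0

Answer: normal form = λ.0  (in 2 steps)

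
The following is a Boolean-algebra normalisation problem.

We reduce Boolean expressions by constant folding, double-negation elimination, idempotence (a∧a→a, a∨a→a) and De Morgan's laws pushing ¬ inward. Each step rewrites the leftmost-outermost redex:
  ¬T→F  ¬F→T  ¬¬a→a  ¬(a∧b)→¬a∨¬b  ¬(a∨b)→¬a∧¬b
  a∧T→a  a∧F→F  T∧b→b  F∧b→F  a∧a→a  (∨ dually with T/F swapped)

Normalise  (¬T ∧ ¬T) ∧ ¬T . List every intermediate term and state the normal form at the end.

Answer: normal form = F  (in 3 steps)

Working:
  start: (¬T ∧ ¬T) ∧ ¬T
  step 1: ¬T ∧ ¬T
  step 2: ¬T
  step 3: F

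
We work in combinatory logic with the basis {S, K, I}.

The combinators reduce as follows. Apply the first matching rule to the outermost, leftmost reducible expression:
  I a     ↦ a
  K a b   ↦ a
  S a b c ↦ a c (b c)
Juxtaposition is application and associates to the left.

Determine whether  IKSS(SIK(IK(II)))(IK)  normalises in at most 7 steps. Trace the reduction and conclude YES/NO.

  start: IKSS(SIK(IK(II)))(IK)
  →1  KSS(SIK(IK(II)))(IK)
  →2  S(SIK(IK(II)))(IK)
  →3  S(I(IK(II))(K(IK(II))))(IK)
  →4  S(IK(II)(K(IK(II))))(IK)
  →5  S(K(II)(K(IK(II))))(IK)
  →6  S(II)(IK)
  →7  SI(IK)

Answer: NO — after 7 steps the term is SI(IK), not yet normal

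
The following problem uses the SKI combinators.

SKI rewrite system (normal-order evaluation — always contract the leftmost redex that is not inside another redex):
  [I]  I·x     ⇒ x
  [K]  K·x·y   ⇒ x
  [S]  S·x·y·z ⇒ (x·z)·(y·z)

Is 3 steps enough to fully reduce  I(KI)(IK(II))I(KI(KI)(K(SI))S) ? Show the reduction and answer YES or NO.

  start: I(KI)(IK(II))I(KI(KI)(K(SI))S)
  step 1: KI(IK(II))I(KI(KI)(K(SI))S)
  step 2: II(KI(KI)(K(SI))S)
  step 3: I(KI(KI)(K(SI))S)

Answer: NO — after 3 steps the term is I(KI(KI)(K(SI))S), not yet normal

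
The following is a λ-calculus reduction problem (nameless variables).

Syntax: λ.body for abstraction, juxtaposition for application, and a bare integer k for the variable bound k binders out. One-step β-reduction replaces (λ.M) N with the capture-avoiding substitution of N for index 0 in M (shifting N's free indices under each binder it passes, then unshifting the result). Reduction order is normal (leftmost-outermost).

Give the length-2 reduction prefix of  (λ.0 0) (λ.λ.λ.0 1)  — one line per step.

  start: (λ.0 0) (λ.λ.λ.0 1)
  →1  (λ.λ.λ.0 1) (λ.λ.λ.0 1)
  →2  λ.λ.0 1

Answer: after 2 steps: λ.λ.0 1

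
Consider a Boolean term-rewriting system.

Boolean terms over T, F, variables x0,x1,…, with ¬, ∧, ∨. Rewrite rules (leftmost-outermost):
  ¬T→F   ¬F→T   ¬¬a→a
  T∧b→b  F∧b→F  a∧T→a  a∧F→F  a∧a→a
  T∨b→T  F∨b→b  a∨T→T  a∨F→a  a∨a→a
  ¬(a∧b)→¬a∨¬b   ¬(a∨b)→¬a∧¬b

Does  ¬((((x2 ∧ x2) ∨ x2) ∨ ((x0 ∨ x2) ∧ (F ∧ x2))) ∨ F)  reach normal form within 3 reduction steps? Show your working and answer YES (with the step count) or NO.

  start: ¬((((x2 ∧ x2) ∨ x2) ∨ ((x0 ∨ x2) ∧ (F ∧ x2))) ∨ F)
  step 1: ¬(((x2 ∧ x2) ∨ x2) ∨ ((x0 ∨ x2) ∧ (F ∧ x2))) ∧ ¬F
  step 2: (¬((x2 ∧ x2) ∨ x2) ∧ ¬((x0 ∨ x2) ∧ (F ∧ x2))) ∧ ¬F
  step 3: ((¬(x2 ∧ x2) ∧ ¬x2) ∧ ¬((x0 ∨ x2) ∧ (F ∧ x2))) ∧ ¬F

Answer: NO — after 3 steps the term is ((¬(x2 ∧ x2) ∧ ¬x2) ∧ ¬((x0 ∨ x2) ∧ (F ∧ x2))) ∧ ¬F, not yet normal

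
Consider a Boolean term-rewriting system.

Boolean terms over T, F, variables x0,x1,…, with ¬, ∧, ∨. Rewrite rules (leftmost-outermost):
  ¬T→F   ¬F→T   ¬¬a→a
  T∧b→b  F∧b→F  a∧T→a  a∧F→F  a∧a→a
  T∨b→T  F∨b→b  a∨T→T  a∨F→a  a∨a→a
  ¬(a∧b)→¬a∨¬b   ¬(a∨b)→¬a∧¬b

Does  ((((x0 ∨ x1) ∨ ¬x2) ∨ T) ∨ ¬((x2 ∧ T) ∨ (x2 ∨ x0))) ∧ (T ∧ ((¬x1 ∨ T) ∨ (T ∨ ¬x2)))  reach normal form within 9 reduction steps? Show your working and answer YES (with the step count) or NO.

Answer: YES — reaches normal form T in 6 ≤ 9 steps

Working:
  start: ((((x0 ∨ x1) ∨ ¬x2) ∨ T) ∨ ¬((x2 ∧ T) ∨ (x2 ∨ x0))) ∧ (T ∧ ((¬x1 ∨ T) ∨ (T ∨ ¬x2)))
  step 1: (T ∨ ¬((x2 ∧ T) ∨ (x2 ∨ x0))) ∧ (T ∧ ((¬x1 ∨ T) ∨ (T ∨ ¬x2)))
  step 2: T ∧ (T ∧ ((¬x1 ∨ T) ∨ (T ∨ ¬x2)))
  step 3: T ∧ ((¬x1 ∨ T) ∨ (T ∨ ¬x2))
  step 4: (¬x1 ∨ T) ∨ (T ∨ ¬x2)
  step 5: T ∨ (T ∨ ¬x2)
  step 6: T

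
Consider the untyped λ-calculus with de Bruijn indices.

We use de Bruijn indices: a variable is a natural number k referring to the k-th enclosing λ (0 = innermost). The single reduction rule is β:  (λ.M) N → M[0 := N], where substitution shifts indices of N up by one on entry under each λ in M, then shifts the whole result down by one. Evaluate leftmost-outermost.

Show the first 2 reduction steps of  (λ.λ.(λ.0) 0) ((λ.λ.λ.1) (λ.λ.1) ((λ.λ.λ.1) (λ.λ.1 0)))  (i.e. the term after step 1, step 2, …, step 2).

Answer: after 2 steps: λ.0

Working:
  start: (λ.λ.(λ.0) 0) ((λ.λ.λ.1) (λ.λ.1) ((λ.λ.λ.1) (λ.λ.1 0)))
  →1  λ.(λ.0) 0
  →2  λ.0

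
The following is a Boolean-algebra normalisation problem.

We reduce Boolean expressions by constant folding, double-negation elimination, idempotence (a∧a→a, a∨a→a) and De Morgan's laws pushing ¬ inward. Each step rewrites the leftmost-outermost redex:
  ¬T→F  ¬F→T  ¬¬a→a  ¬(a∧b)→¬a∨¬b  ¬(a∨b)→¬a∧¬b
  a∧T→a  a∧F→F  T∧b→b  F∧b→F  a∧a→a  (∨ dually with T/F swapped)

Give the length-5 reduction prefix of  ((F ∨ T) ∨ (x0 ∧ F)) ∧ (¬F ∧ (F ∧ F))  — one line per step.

Answer: after 5 steps: F ∧ F

Working:
  start: ((F ∨ T) ∨ (x0 ∧ F)) ∧ (¬F ∧ (F ∧ F))
  step 1: (T ∨ (x0 ∧ F)) ∧ (¬F ∧ (F ∧ F))
  step 2: T ∧ (¬F ∧ (F ∧ F))
  step 3: ¬F ∧ (F ∧ F)
  step 4: T ∧ (F ∧ F)
  step 5: F ∧ F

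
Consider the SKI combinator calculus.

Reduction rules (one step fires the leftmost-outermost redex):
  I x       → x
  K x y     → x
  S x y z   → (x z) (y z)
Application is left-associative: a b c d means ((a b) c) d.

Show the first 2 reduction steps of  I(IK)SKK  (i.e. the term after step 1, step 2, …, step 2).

Answer: after 2 steps: KSKK

Working:
  start: I(IK)SKK
  →1  IKSKK
  →2  KSKK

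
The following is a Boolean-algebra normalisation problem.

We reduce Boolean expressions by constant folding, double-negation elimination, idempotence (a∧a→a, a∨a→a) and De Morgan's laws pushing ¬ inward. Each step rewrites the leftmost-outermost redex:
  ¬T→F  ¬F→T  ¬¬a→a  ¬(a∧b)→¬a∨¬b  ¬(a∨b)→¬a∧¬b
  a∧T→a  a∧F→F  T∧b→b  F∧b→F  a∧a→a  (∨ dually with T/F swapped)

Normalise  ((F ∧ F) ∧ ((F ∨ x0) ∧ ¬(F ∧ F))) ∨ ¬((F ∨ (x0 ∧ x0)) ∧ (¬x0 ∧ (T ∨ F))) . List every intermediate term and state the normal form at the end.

  start: ((F ∧ F) ∧ ((F ∨ x0) ∧ ¬(F ∧ F))) ∨ ¬((F ∨ (x0 ∧ x0)) ∧ (¬x0 ∧ (T ∨ F)))
  step 1: (F ∧ ((F ∨ x0) ∧ ¬(F ∧ F))) ∨ ¬((F ∨ (x0 ∧ x0)) ∧ (¬x0 ∧ (T ∨ F)))
  step 2: F ∨ ¬((F ∨ (x0 ∧ x0)) ∧ (¬x0 ∧ (T ∨ F)))
  step 3: ¬((F ∨ (x0 ∧ x0)) ∧ (¬x0 ∧ (T ∨ F)))
  step 4: ¬(F ∨ (x0 ∧ x0)) ∨ ¬(¬x0 ∧ (T ∨ F))
  step 5: (¬F ∧ ¬(x0 ∧ x0)) ∨ ¬(¬x0 ∧ (T ∨ F))
  step 6: (T ∧ ¬(x0 ∧ x0)) ∨ ¬(¬x0 ∧ (T ∨ F))
  step 7: ¬(x0 ∧ x0) ∨ ¬(¬x0 ∧ (T ∨ F))
  step 8: (¬x0 ∨ ¬x0) ∨ ¬(¬x0 ∧ (T ∨ F))
  step 9: ¬x0 ∨ ¬(¬x0 ∧ (T ∨ F))
  step 10: ¬x0 ∨ (¬¬x0 ∨ ¬(T ∨ F))
  step 11: ¬x0 ∨ (x0 ∨ ¬(T ∨ F))
  step 12: ¬x0 ∨ (x0 ∨ (¬T ∧ ¬F))
  step 13: ¬x0 ∨ (x0 ∨ (F ∧ ¬F))
  step 14: ¬x0 ∨ (x0 ∨ F)
  step 15: ¬x0 ∨ x0

Answer: normal form = ¬x0 ∨ x0  (in 15 steps)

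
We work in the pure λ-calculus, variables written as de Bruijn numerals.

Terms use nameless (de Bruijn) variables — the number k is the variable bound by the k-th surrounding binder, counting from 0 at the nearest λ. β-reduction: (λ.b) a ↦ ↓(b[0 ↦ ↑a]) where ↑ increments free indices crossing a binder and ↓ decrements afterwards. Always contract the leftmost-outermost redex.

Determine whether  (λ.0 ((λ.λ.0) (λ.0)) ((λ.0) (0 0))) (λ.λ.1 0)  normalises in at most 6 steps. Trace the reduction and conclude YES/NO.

  start: (λ.0 ((λ.λ.0) (λ.0)) ((λ.0) (0 0))) (λ.λ.1 0)
  →1  (λ.λ.1 0) ((λ.λ.0) (λ.0)) ((λ.0) ((λ.λ.1 0) (λ.λ.1 0)))
  →2  (λ.(λ.λ.0) (λ.0) 0) ((λ.0) ((λ.λ.1 0) (λ.λ.1 0)))
  →3  (λ.λ.0) (λ.0) ((λ.0) ((λ.λ.1 0) (λ.λ.1 0)))
  →4  (λ.0) ((λ.0) ((λ.λ.1 0) (λ.λ.1 0)))
  →5  (λ.0) ((λ.λ.1 0) (λ.λ.1 0))
  →6  (λ.λ.1 0) (λ.λ.1 0)

Answer: NO — after 6 steps the term is (λ.λ.1 0) (λ.λ.1 0), not yet normal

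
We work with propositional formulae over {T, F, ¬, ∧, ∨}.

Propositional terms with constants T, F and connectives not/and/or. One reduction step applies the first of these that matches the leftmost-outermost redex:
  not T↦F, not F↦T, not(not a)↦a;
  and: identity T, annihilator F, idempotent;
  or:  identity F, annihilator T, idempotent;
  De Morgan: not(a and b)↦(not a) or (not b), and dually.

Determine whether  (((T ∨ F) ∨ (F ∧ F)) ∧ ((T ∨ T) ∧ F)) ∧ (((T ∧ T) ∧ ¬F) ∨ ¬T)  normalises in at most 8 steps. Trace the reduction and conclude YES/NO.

  start: (((T ∨ F) ∨ (F ∧ F)) ∧ ((T ∨ T) ∧ F)) ∧ (((T ∧ T) ∧ ¬F) ∨ ¬T)
  →1  ((T ∨ (F ∧ F)) ∧ ((T ∨ T) ∧ F)) ∧ (((T ∧ T) ∧ ¬F) ∨ ¬T)
  →2  (T ∧ ((T ∨ T) ∧ F)) ∧ (((T ∧ T) ∧ ¬F) ∨ ¬T)
  →3  ((T ∨ T) ∧ F) ∧ (((T ∧ T) ∧ ¬F) ∨ ¬T)
  →4  F ∧ (((T ∧ T) ∧ ¬F) ∨ ¬T)
  →5  F

Answer: YES — reaches normal form F in 5 ≤ 8 steps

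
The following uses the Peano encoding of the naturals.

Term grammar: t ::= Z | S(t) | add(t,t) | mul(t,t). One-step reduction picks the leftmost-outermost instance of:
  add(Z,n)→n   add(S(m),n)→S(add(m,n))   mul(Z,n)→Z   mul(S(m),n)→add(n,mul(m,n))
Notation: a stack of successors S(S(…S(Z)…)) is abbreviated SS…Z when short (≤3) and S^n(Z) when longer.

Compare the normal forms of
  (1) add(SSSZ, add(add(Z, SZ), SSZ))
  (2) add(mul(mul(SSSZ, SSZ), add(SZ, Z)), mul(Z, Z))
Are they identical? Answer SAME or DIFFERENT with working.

Term A:
  start: add(SSSZ, add(add(Z, SZ), SSZ))
  →1  S(add(SSZ, add(add(Z, SZ), SSZ)))
  →2  S(S(add(SZ, add(add(Z, SZ), SSZ))))
  →3  S(S(S(add(Z, add(add(Z, SZ), SSZ)))))
  →4  S(S(S(add(add(Z, SZ), SSZ))))
  →5  S(S(S(add(SZ, SSZ))))
  →6  S(S(S(S(add(Z, SSZ)))))
  →7  S^6(Z)

Term B:
  start: add(mul(mul(SSSZ, SSZ), add(SZ, Z)), mul(Z, Z))
  →1  add(mul(add(SSZ, mul(SSZ, SSZ)), add(SZ, Z)), mul(Z, Z))
  →2  add(mul(S(add(SZ, mul(SSZ, SSZ))), add(SZ, Z)), mul(Z, Z))
  →3  add(add(add(SZ, Z), mul(add(SZ, mul(SSZ, SSZ)), add(SZ, Z))), mul(Z, Z))
  →4  add(add(S(add(Z, Z)), mul(add(SZ, mul(SSZ, SSZ)), add(SZ, Z))), mul(Z, Z))
  →5  add(S(add(add(Z, Z), mul(add(SZ, mul(SSZ, SSZ)), add(SZ, Z)))), mul(Z, Z))
  →6  S(add(add(add(Z, Z), mul(add(SZ, mul(SSZ, SSZ)), add(SZ, Z))), mul(Z, Z)))
  →7  S(add(add(Z, mul(add(SZ, mul(SSZ, SSZ)), add(SZ, Z))), mul(Z, Z)))
  →8  S(add(mul(add(SZ, mul(SSZ, SSZ)), add(SZ, Z)), mul(Z, Z)))
  →9  S(add(mul(S(add(Z, mul(SSZ, SSZ))), add(SZ, Z)), mul(Z, Z)))
  →10  S(add(add(add(SZ, Z), mul(add(Z, mul(SSZ, SSZ)), add(SZ, Z))), mul(Z, Z)))
  →11  S(add(add(S(add(Z, Z)), mul(add(Z, mul(SSZ, SSZ)), add(SZ, Z))), mul(Z, Z)))
  →12  S(add(S(add(add(Z, Z), mul(add(Z, mul(SSZ, SSZ)), add(SZ, Z)))), mul(Z, Z)))
  →13  S(S(add(add(add(Z, Z), mul(add(Z, mul(SSZ, SSZ)), add(SZ, Z))), mul(Z, Z))))
  →14  S(S(add(add(Z, mul(add(Z, mul(SSZ, SSZ)), add(SZ, Z))), mul(Z, Z))))
  →15  S(S(add(mul(add(Z, mul(SSZ, SSZ)), add(SZ, Z)), mul(Z, Z))))
  →16  S(S(add(mul(mul(SSZ, SSZ), add(SZ, Z)), mul(Z, Z))))
  →17  S(S(add(mul(add(SSZ, mul(SZ, SSZ)), add(SZ, Z)), mul(Z, Z))))
  →18  S(S(add(mul(S(add(SZ, mul(SZ, SSZ))), add(SZ, Z)), mul(Z, Z))))
  →19  S(S(add(add(add(SZ, Z), mul(add(SZ, mul(SZ, SSZ)), add(SZ, Z))), mul(Z, Z))))
  →20  S(S(add(add(S(add(Z, Z)), mul(add(SZ, mul(SZ, SSZ)), add(SZ, Z))), mul(Z, Z))))
  →21  S(S(add(S(add(add(Z, Z), mul(add(SZ, mul(SZ, SSZ)), add(SZ, Z)))), mul(Z, Z))))
  →22  S(S(S(add(add(add(Z, Z), mul(add(SZ, mul(SZ, SSZ)), add(SZ, Z))), mul(Z, Z)))))
  →23  S(S(S(add(add(Z, mul(add(SZ, mul(SZ, SSZ)), add(SZ, Z))), mul(Z, Z)))))
  →24  S(S(S(add(mul(add(SZ, mul(SZ, SSZ)), add(SZ, Z)), mul(Z, Z)))))
  →25  S(S(S(add(mul(S(add(Z, mul(SZ, SSZ))), add(SZ, Z)), mul(Z, Z)))))
  →26  S(S(S(add(add(add(SZ, Z), mul(add(Z, mul(SZ, SSZ)), add(SZ, Z))), mul(Z, Z)))))
  →27  S(S(S(add(add(S(add(Z, Z)), mul(add(Z, mul(SZ, SSZ)), add(SZ, Z))), mul(Z, Z)))))
  →28  S(S(S(add(S(add(add(Z, Z), mul(add(Z, mul(SZ, SSZ)), add(SZ, Z)))), mul(Z, Z)))))
  →29  S(S(S(S(add(add(add(Z, Z), mul(add(Z, mul(SZ, SSZ)), add(SZ, Z))), mul(Z, Z))))))
  →30  S(S(S(S(add(add(Z, mul(add(Z, mul(SZ, SSZ)), add(SZ, Z))), mul(Z, Z))))))
  →31  S(S(S(S(add(mul(add(Z, mul(SZ, SSZ)), add(SZ, Z)), mul(Z, Z))))))
  →32  S(S(S(S(add(mul(mul(SZ, SSZ), add(SZ, Z)), mul(Z, Z))))))
  →33  S(S(S(S(add(mul(add(SSZ, mul(Z, SSZ)), add(SZ, Z)), mul(Z, Z))))))
  →34  S(S(S(S(add(mul(S(add(SZ, mul(Z, SSZ))), add(SZ, Z)), mul(Z, Z))))))
  →35  S(S(S(S(add(add(add(SZ, Z), mul(add(SZ, mul(Z, SSZ)), add(SZ, Z))), mul(Z, Z))))))
  →36  S(S(S(S(add(add(S(add(Z, Z)), mul(add(SZ, mul(Z, SSZ)), add(SZ, Z))), mul(Z, Z))))))
  →37  S(S(S(S(add(S(add(add(Z, Z), mul(add(SZ, mul(Z, SSZ)), add(SZ, Z)))), mul(Z, Z))))))
  →38  S(S(S(S(S(add(add(add(Z, Z), mul(add(SZ, mul(Z, SSZ)), add(SZ, Z))), mul(Z, Z)))))))
  →39  S(S(S(S(S(add(add(Z, mul(add(SZ, mul(Z, SSZ)), add(SZ, Z))), mul(Z, Z)))))))
  →40  S(S(S(S(S(add(mul(add(SZ, mul(Z, SSZ)), add(SZ, Z)), mul(Z, Z)))))))
  →41  S(S(S(S(S(add(mul(S(add(Z, mul(Z, SSZ))), add(SZ, Z)), mul(Z, Z)))))))
  →42  S(S(S(S(S(add(add(add(SZ, Z), mul(add(Z, mul(Z, SSZ)), add(SZ, Z))), mul(Z, Z)))))))
  →43  S(S(S(S(S(add(add(S(add(Z, Z)), mul(add(Z, mul(Z, SSZ)), add(SZ, Z))), mul(Z, Z)))))))
  →44  S(S(S(S(S(add(S(add(add(Z, Z), mul(add(Z, mul(Z, SSZ)), add(SZ, Z)))), mul(Z, Z)))))))
  →45  S(S(S(S(S(S(add(add(add(Z, Z), mul(add(Z, mul(Z, SSZ)), add(SZ, Z))), mul(Z, Z))))))))
  →46  S(S(S(S(S(S(add(add(Z, mul(add(Z, mul(Z, SSZ)), add(SZ, Z))), mul(Z, Z))))))))
  →47  S(S(S(S(S(S(add(mul(add(Z, mul(Z, SSZ)), add(SZ, Z)), mul(Z, Z))))))))
  →48  S(S(S(S(S(S(add(mul(mul(Z, SSZ), add(SZ, Z)), mul(Z, Z))))))))
  →49  S(S(S(S(S(S(add(mul(Z, add(SZ, Z)), mul(Z, Z))))))))
  →50  S(S(S(S(S(S(add(Z, mul(Z, Z))))))))
  →51  S(S(S(S(S(S(mul(Z, Z)))))))
  →52  S^6(Z)

Answer: SAME — A ⇓ S^6(Z), B ⇓ S^6(Z)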